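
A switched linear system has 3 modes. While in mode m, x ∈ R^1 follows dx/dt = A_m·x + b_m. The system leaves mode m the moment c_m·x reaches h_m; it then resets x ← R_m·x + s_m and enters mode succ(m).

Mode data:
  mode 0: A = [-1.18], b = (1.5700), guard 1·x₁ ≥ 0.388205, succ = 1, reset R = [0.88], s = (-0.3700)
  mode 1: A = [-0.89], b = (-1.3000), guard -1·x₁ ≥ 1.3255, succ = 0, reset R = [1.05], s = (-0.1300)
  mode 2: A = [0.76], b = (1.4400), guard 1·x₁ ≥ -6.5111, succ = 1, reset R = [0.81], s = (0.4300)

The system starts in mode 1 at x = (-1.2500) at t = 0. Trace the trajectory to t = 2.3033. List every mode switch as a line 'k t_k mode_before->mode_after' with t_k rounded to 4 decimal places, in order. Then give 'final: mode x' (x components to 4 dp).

Mode 1: guard c·x = 1.3255 hit at Δt = 0.4986 (t = 0.4986), x⁻ = (-1.3255) → reset → x⁺ = (-1.5218), jump to mode 0
Mode 0: guard c·x = 0.3882 hit at Δt = 0.9386 (t = 1.4372), x⁻ = (0.3882) → reset → x⁺ = (-0.0284), jump to mode 1
Mode 1: flow for 0.8661 to horizon, guard not reached → x = (-0.7981)

1 0.4986 1->0
2 1.4372 0->1
final: 1 -0.7981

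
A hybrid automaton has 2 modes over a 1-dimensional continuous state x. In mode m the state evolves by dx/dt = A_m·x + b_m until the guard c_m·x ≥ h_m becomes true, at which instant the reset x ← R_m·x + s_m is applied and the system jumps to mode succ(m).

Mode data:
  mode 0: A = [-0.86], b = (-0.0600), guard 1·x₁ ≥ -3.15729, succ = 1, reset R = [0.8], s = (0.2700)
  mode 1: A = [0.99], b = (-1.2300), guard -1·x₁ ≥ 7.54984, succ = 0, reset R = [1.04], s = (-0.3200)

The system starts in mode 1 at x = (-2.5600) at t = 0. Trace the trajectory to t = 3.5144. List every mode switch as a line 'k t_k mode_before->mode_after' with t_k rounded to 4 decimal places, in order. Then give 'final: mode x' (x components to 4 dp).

Mode 1: guard c·x = 7.5498 hit at Δt = 0.8467 (t = 0.8467), x⁻ = (-7.5498) → reset → x⁺ = (-8.1718), jump to mode 0
Mode 0: guard c·x = -3.1573 hit at Δt = 1.1218 (t = 1.9685), x⁻ = (-3.1573) → reset → x⁺ = (-2.2558), jump to mode 1
Mode 1: guard c·x = 7.5498 hit at Δt = 0.9309 (t = 2.8994), x⁻ = (-7.5498) → reset → x⁺ = (-8.1718), jump to mode 0
Mode 0: flow for 0.6150 to horizon, guard not reached → x = (-4.8440)

1 0.8467 1->0
2 1.9685 0->1
3 2.8994 1->0
final: 0 -4.8440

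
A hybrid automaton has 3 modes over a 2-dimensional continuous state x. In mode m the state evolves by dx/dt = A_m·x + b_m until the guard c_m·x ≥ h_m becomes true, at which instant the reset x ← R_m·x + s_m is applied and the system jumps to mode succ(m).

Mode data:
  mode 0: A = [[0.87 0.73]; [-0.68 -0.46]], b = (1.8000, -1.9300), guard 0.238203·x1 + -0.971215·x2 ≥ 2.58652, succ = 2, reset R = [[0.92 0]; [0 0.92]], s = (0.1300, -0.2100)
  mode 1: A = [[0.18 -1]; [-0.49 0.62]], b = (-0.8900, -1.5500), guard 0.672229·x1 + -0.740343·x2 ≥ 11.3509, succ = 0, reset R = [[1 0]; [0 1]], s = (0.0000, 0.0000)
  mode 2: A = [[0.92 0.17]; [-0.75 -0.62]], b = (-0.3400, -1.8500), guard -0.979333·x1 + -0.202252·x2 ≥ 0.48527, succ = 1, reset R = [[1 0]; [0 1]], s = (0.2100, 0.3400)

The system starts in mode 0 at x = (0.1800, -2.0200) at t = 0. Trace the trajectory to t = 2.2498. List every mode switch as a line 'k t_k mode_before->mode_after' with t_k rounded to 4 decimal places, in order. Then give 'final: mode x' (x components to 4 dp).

1 0.5182 0->2
2 1.2390 2->1
final: 1 4.6415 -8.0702

Mode 0: guard c·x = 2.5865 hit at Δt = 0.5182 (t = 0.5182), x⁻ = (0.3710, -2.5722) → reset → x⁺ = (0.4713, -2.5764), jump to mode 2
Mode 2: guard c·x = 0.4853 hit at Δt = 0.7208 (t = 1.2390), x⁻ = (0.0932, -2.8505) → reset → x⁺ = (0.3032, -2.5105), jump to mode 1
Mode 1: flow for 1.0108 to horizon, guard not reached → x = (4.6415, -8.0702)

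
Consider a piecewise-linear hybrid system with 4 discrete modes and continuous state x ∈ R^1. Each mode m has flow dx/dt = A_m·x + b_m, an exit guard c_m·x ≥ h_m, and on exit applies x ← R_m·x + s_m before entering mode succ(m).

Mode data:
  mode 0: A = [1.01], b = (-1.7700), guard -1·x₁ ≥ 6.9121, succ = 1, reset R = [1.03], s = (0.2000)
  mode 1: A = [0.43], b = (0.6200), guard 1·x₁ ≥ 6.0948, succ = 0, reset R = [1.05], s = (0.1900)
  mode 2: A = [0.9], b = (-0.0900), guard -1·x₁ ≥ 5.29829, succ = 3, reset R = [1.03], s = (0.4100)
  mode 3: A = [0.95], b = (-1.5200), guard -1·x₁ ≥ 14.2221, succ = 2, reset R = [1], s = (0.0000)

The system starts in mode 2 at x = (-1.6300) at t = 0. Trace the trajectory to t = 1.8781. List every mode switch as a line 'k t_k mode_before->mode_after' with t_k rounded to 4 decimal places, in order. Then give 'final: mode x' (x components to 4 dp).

Mode 2: guard c·x = 5.2983 hit at Δt = 1.2644 (t = 1.2644), x⁻ = (-5.2983) → reset → x⁺ = (-5.0472), jump to mode 3
Mode 3: flow for 0.6137 to horizon, guard not reached → x = (-10.3081)

1 1.2644 2->3
final: 3 -10.3081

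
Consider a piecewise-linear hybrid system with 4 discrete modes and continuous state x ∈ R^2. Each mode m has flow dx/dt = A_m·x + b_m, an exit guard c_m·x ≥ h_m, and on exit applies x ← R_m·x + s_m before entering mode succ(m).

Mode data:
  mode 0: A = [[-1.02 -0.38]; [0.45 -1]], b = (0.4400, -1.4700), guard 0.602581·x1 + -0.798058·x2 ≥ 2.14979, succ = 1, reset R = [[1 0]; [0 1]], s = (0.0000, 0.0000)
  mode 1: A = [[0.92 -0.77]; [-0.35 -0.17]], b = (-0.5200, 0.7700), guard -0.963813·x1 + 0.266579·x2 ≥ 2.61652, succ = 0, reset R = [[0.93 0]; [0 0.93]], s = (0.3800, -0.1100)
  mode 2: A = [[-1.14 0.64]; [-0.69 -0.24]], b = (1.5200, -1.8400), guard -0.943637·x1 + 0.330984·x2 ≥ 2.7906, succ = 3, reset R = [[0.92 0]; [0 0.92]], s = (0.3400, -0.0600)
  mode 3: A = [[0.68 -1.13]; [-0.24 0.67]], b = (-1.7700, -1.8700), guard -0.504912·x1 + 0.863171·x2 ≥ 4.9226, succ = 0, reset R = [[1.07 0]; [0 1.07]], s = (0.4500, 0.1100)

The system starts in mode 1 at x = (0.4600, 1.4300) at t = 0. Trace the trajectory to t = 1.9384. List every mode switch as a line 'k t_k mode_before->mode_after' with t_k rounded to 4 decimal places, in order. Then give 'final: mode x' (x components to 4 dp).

1 1.0852 1->0
final: 0 -0.5167 -0.2806

Mode 1: guard c·x = 2.6165 hit at Δt = 1.0852 (t = 1.0852), x⁻ = (-2.1165, 2.1630) → reset → x⁺ = (-1.5883, 1.9016), jump to mode 0
Mode 0: flow for 0.8532 to horizon, guard not reached → x = (-0.5167, -0.2806)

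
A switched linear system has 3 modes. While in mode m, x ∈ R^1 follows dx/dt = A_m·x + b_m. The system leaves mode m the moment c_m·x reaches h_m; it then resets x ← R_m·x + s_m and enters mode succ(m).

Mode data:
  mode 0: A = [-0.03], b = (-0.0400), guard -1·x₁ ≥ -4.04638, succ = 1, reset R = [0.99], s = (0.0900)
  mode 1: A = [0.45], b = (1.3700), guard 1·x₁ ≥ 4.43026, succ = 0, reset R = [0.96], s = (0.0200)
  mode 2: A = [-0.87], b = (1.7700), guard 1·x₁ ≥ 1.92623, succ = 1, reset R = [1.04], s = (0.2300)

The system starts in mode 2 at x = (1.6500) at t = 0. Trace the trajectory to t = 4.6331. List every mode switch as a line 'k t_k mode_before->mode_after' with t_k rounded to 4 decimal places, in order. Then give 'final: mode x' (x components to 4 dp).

1 1.4568 2->1
2 2.2302 1->0
3 3.6059 0->1
4 3.7076 1->0
final: 0 4.1195

Mode 2: guard c·x = 1.9262 hit at Δt = 1.4568 (t = 1.4568), x⁻ = (1.9262) → reset → x⁺ = (2.2333), jump to mode 1
Mode 1: guard c·x = 4.4303 hit at Δt = 0.7734 (t = 2.2302), x⁻ = (4.4303) → reset → x⁺ = (4.2730), jump to mode 0
Mode 0: guard c·x = -4.0464 hit at Δt = 1.3757 (t = 3.6059), x⁻ = (4.0464) → reset → x⁺ = (4.0959), jump to mode 1
Mode 1: guard c·x = 4.4303 hit at Δt = 0.1017 (t = 3.7076), x⁻ = (4.4303) → reset → x⁺ = (4.2730), jump to mode 0
Mode 0: flow for 0.9255 to horizon, guard not reached → x = (4.1195)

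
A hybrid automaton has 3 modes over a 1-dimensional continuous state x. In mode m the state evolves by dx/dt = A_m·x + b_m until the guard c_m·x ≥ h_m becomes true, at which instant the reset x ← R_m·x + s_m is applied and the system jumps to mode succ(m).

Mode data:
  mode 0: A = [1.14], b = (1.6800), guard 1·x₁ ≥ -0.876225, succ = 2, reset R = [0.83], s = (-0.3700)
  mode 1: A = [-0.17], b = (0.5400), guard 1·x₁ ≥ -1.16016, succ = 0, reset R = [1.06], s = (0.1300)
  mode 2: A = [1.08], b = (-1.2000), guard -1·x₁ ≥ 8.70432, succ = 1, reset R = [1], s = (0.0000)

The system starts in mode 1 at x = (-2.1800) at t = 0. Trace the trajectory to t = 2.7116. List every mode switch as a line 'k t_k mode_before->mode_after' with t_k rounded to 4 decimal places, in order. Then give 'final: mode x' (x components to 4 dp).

1 1.2424 1->0
2 1.6535 0->2
final: 2 -5.8130

Mode 1: guard c·x = -1.1602 hit at Δt = 1.2424 (t = 1.2424), x⁻ = (-1.1602) → reset → x⁺ = (-1.0998), jump to mode 0
Mode 0: guard c·x = -0.8762 hit at Δt = 0.4111 (t = 1.6535), x⁻ = (-0.8762) → reset → x⁺ = (-1.0973), jump to mode 2
Mode 2: flow for 1.0581 to horizon, guard not reached → x = (-5.8130)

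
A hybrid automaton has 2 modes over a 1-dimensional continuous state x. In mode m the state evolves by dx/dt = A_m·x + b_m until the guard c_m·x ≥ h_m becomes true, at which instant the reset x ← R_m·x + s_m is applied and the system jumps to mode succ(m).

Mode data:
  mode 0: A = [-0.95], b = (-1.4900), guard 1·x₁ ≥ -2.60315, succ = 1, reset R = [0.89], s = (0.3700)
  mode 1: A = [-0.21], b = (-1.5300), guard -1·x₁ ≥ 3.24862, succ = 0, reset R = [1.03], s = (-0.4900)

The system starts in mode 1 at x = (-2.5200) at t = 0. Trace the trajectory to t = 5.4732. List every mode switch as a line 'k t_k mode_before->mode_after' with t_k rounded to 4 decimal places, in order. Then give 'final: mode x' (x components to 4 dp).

Mode 1: guard c·x = 3.2486 hit at Δt = 0.7901 (t = 0.7901), x⁻ = (-3.2486) → reset → x⁺ = (-3.8361), jump to mode 0
Mode 0: guard c·x = -2.6031 hit at Δt = 0.8259 (t = 1.6160), x⁻ = (-2.6031) → reset → x⁺ = (-1.9468), jump to mode 1
Mode 1: guard c·x = 3.2486 hit at Δt = 1.3309 (t = 2.9469), x⁻ = (-3.2486) → reset → x⁺ = (-3.8361), jump to mode 0
Mode 0: guard c·x = -2.6031 hit at Δt = 0.8259 (t = 3.7728), x⁻ = (-2.6031) → reset → x⁺ = (-1.9468), jump to mode 1
Mode 1: guard c·x = 3.2486 hit at Δt = 1.3309 (t = 5.1038), x⁻ = (-3.2486) → reset → x⁺ = (-3.8361), jump to mode 0
Mode 0: flow for 0.3694 to horizon, guard not reached → x = (-3.1649)

1 0.7901 1->0
2 1.6160 0->1
3 2.9469 1->0
4 3.7728 0->1
5 5.1038 1->0
final: 0 -3.1649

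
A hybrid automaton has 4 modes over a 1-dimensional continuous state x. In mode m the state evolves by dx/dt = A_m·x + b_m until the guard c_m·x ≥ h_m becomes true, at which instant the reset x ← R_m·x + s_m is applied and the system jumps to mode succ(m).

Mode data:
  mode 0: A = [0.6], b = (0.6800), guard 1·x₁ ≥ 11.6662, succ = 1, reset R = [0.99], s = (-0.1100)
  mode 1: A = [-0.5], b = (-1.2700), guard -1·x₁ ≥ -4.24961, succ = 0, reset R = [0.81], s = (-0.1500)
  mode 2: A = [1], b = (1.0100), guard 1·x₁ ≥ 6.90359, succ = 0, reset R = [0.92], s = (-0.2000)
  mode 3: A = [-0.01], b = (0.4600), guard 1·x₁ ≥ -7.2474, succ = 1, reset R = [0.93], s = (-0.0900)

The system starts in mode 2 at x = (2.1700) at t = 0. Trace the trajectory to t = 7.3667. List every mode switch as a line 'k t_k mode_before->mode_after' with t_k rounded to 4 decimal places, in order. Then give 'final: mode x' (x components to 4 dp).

1 0.9117 2->0
2 1.8511 0->1
3 3.2955 1->0
4 5.0655 0->1
5 6.5099 1->0
final: 0 6.2664

Mode 2: guard c·x = 6.9036 hit at Δt = 0.9117 (t = 0.9117), x⁻ = (6.9036) → reset → x⁺ = (6.1513), jump to mode 0
Mode 0: guard c·x = 11.6662 hit at Δt = 0.9394 (t = 1.8511), x⁻ = (11.6662) → reset → x⁺ = (11.4395), jump to mode 1
Mode 1: guard c·x = -4.2496 hit at Δt = 1.4444 (t = 3.2955), x⁻ = (4.2496) → reset → x⁺ = (3.2922), jump to mode 0
Mode 0: guard c·x = 11.6662 hit at Δt = 1.7700 (t = 5.0655), x⁻ = (11.6662) → reset → x⁺ = (11.4395), jump to mode 1
Mode 1: guard c·x = -4.2496 hit at Δt = 1.4444 (t = 6.5099), x⁻ = (4.2496) → reset → x⁺ = (3.2922), jump to mode 0
Mode 0: flow for 0.8568 to horizon, guard not reached → x = (6.2664)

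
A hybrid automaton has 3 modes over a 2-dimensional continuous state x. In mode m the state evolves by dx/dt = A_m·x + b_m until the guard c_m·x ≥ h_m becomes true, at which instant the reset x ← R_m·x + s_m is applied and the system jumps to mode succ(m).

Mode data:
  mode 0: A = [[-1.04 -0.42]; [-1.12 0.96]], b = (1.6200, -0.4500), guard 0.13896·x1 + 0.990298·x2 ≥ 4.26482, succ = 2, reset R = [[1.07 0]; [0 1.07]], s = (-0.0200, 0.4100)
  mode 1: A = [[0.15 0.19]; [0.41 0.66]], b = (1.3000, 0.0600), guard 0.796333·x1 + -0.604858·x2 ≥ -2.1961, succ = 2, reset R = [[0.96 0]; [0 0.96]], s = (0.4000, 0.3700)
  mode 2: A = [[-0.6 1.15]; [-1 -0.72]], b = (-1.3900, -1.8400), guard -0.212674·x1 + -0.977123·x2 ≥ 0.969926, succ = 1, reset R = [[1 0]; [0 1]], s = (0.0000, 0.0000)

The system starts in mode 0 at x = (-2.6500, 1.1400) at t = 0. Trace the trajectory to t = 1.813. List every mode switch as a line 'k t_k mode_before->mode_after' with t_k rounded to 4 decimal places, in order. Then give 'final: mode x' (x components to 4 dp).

1 0.8504 0->2
final: 2 0.7562 0.9785

Mode 0: guard c·x = 4.2648 hit at Δt = 0.8504 (t = 0.8504), x⁻ = (-0.8767, 4.4296) → reset → x⁺ = (-0.9581, 5.1497), jump to mode 2
Mode 2: flow for 0.9626 to horizon, guard not reached → x = (0.7562, 0.9785)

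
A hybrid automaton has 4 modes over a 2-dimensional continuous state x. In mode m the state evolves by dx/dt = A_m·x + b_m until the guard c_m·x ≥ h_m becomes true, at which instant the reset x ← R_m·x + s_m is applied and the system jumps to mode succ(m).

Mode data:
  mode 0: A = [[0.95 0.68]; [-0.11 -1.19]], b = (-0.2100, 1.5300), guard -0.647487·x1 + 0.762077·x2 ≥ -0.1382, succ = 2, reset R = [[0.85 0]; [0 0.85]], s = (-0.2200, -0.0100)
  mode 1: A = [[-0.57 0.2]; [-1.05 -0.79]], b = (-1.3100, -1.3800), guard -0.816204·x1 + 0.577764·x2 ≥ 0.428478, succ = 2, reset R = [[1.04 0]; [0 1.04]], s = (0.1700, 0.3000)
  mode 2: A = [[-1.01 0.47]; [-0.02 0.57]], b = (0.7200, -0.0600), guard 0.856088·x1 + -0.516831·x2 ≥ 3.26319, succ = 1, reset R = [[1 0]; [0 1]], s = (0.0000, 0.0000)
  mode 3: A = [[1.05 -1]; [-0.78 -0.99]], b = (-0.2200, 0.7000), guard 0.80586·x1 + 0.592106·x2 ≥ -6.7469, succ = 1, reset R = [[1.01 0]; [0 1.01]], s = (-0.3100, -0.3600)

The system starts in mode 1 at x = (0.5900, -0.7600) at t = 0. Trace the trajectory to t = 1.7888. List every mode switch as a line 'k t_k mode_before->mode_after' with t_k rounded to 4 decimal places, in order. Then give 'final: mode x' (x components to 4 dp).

Mode 1: guard c·x = 0.4285 hit at Δt = 1.3692 (t = 1.3692), x⁻ = (-1.1767, -0.9207) → reset → x⁺ = (-1.0538, -0.6575), jump to mode 2
Mode 2: flow for 0.4196 to horizon, guard not reached → x = (-0.5656, -0.8560)

1 1.3692 1->2
final: 2 -0.5656 -0.8560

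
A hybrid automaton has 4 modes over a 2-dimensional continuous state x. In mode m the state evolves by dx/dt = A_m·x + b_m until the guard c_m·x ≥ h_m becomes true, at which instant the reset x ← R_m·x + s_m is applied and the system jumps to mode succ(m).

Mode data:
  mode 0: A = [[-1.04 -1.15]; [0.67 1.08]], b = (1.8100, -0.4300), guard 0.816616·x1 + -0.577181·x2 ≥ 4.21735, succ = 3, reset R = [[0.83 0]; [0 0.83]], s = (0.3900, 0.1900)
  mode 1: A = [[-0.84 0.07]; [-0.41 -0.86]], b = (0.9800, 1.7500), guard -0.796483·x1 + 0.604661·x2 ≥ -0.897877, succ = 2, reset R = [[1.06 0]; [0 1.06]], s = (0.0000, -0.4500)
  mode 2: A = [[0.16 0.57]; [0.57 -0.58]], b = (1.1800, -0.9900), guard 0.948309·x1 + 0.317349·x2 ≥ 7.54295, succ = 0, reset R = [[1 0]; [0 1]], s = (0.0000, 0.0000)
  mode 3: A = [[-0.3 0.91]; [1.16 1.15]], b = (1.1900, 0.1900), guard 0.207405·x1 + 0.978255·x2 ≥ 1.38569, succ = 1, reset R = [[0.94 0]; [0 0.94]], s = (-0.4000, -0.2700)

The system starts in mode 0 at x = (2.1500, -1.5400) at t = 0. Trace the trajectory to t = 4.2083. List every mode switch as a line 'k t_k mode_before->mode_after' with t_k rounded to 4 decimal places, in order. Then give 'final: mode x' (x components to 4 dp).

Mode 0: guard c·x = 4.2173 hit at Δt = 1.3370 (t = 1.3370), x⁻ = (3.5244, -2.3204) → reset → x⁺ = (3.3152, -1.7359), jump to mode 3
Mode 3: guard c·x = 1.3857 hit at Δt = 0.8551 (t = 2.1921), x⁻ = (3.0463, 0.7706) → reset → x⁺ = (2.4635, 0.4544), jump to mode 1
Mode 1: guard c·x = -0.8979 hit at Δt = 1.0194 (t = 3.2115), x⁻ = (1.7494, 0.8194) → reset → x⁺ = (1.8543, 0.4186), jump to mode 2
Mode 2: flow for 0.9968 to horizon, guard not reached → x = (3.7514, 0.7169)

1 1.3370 0->3
2 2.1921 3->1
3 3.2115 1->2
final: 2 3.7514 0.7169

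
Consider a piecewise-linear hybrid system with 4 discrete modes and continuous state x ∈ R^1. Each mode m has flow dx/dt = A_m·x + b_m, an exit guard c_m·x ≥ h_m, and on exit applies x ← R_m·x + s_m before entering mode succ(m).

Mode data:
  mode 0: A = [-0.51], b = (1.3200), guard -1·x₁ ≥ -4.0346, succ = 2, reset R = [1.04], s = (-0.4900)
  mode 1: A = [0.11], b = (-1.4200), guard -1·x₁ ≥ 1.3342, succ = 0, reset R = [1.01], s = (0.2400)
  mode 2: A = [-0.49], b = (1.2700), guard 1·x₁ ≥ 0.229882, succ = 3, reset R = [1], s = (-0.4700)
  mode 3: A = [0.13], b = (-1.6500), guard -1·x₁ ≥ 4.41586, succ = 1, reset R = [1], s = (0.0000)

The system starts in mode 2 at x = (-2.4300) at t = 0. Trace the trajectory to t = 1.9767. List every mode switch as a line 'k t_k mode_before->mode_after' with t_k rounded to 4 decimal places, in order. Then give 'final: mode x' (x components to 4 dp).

1 1.5394 2->3
final: 3 -0.9966

Mode 2: guard c·x = 0.2299 hit at Δt = 1.5394 (t = 1.5394), x⁻ = (0.2299) → reset → x⁺ = (-0.2401), jump to mode 3
Mode 3: flow for 0.4373 to horizon, guard not reached → x = (-0.9966)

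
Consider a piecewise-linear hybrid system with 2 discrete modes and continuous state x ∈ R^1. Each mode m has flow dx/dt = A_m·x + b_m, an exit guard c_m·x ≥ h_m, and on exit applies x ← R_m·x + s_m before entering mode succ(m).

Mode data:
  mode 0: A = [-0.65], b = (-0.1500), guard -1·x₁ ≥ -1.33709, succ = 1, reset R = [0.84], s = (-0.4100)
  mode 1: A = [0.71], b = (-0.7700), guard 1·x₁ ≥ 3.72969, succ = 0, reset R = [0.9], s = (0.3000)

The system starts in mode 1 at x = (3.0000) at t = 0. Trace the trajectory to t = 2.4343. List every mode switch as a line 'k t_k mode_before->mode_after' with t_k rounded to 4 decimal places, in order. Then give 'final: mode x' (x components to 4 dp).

1 0.4546 1->0
2 1.8516 0->1
final: 1 0.5229

Mode 1: guard c·x = 3.7297 hit at Δt = 0.4546 (t = 0.4546), x⁻ = (3.7297) → reset → x⁺ = (3.6567), jump to mode 0
Mode 0: guard c·x = -1.3371 hit at Δt = 1.3970 (t = 1.8516), x⁻ = (1.3371) → reset → x⁺ = (0.7132), jump to mode 1
Mode 1: flow for 0.5827 to horizon, guard not reached → x = (0.5229)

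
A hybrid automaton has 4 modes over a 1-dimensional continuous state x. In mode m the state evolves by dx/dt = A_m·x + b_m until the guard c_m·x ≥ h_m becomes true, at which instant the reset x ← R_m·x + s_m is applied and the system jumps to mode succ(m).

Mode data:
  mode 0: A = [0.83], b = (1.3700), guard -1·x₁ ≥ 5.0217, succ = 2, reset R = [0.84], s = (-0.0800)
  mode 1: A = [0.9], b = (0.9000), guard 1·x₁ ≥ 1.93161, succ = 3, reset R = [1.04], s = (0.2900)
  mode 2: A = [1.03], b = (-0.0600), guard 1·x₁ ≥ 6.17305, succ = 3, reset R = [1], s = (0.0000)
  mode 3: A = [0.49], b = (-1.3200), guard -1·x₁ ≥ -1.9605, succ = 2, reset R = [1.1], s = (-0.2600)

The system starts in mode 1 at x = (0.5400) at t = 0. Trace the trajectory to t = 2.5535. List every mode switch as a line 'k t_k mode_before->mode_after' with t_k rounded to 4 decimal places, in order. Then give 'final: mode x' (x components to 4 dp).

1 0.7153 1->3
2 1.9781 3->2
final: 2 3.3834

Mode 1: guard c·x = 1.9316 hit at Δt = 0.7153 (t = 0.7153), x⁻ = (1.9316) → reset → x⁺ = (2.2989), jump to mode 3
Mode 3: guard c·x = -1.9605 hit at Δt = 1.2628 (t = 1.9781), x⁻ = (1.9605) → reset → x⁺ = (1.8966), jump to mode 2
Mode 2: flow for 0.5754 to horizon, guard not reached → x = (3.3834)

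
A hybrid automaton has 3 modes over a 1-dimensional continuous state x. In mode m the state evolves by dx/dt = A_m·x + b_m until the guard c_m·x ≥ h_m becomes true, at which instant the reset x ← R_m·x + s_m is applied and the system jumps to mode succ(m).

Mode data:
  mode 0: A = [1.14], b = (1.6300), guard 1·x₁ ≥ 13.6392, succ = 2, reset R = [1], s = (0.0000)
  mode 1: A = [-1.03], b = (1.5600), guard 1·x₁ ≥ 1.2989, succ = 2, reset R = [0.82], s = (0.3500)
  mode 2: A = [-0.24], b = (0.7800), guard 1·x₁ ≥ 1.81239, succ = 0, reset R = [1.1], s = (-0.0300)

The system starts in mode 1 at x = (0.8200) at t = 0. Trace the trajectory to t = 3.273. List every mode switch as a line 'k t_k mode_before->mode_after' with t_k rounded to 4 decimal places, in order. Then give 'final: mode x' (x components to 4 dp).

Mode 1: guard c·x = 1.2989 hit at Δt = 1.1355 (t = 1.1355), x⁻ = (1.2989) → reset → x⁺ = (1.4151), jump to mode 2
Mode 2: guard c·x = 1.8124 hit at Δt = 1.0167 (t = 2.1522), x⁻ = (1.8124) → reset → x⁺ = (1.9636), jump to mode 0
Mode 0: flow for 1.1208 to horizon, guard not reached → x = (10.7472)

1 1.1355 1->2
2 2.1522 2->0
final: 0 10.7472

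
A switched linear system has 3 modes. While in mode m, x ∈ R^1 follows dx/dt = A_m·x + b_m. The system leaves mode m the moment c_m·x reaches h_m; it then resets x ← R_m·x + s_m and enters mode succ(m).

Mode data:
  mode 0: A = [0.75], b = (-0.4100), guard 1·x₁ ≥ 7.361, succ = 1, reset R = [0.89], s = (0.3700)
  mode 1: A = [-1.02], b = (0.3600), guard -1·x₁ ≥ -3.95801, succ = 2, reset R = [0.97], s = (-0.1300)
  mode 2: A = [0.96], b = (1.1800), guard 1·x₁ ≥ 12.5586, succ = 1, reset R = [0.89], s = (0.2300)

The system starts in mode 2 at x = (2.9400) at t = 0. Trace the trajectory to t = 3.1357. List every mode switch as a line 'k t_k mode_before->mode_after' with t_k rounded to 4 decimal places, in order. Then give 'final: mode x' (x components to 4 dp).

1 1.2459 2->1
2 2.3444 1->2
final: 2 9.3268

Mode 2: guard c·x = 12.5586 hit at Δt = 1.2459 (t = 1.2459), x⁻ = (12.5586) → reset → x⁺ = (11.4072), jump to mode 1
Mode 1: guard c·x = -3.9580 hit at Δt = 1.0985 (t = 2.3444), x⁻ = (3.9580) → reset → x⁺ = (3.7093), jump to mode 2
Mode 2: flow for 0.7913 to horizon, guard not reached → x = (9.3268)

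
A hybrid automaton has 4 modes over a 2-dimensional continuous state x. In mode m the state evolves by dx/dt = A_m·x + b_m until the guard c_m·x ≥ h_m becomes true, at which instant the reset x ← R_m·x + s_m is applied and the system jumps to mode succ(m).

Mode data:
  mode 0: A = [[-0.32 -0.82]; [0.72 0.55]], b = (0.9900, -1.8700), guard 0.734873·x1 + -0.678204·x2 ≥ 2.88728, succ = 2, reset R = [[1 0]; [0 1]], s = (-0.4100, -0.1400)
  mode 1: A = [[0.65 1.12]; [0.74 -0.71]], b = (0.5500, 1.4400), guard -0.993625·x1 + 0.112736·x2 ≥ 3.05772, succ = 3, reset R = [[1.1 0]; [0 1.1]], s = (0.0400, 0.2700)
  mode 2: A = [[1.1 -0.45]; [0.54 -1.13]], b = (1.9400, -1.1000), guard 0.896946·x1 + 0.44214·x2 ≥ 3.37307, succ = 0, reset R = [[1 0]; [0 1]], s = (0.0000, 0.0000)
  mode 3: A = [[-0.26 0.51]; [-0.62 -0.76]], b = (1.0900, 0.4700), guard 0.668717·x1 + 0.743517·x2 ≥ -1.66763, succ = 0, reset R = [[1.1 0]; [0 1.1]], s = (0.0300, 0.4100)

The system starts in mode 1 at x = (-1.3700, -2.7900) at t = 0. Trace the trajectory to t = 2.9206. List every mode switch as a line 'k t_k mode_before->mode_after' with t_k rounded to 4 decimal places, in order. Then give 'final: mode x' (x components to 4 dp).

1 0.5439 1->3
2 1.2225 3->0
3 2.3567 0->2
final: 2 2.5807 -2.2706

Mode 1: guard c·x = 3.0577 hit at Δt = 0.5439 (t = 0.5439), x⁻ = (-3.3090, -2.0419) → reset → x⁺ = (-3.5999, -1.9761), jump to mode 3
Mode 3: guard c·x = -1.6676 hit at Δt = 0.6786 (t = 1.2225), x⁻ = (-2.5903, 0.0869) → reset → x⁺ = (-2.8194, 0.5055), jump to mode 0
Mode 0: guard c·x = 2.8873 hit at Δt = 1.1342 (t = 2.3567), x⁻ = (0.3792, -3.8463) → reset → x⁺ = (-0.0308, -3.9863), jump to mode 2
Mode 2: flow for 0.5639 to horizon, guard not reached → x = (2.5807, -2.2706)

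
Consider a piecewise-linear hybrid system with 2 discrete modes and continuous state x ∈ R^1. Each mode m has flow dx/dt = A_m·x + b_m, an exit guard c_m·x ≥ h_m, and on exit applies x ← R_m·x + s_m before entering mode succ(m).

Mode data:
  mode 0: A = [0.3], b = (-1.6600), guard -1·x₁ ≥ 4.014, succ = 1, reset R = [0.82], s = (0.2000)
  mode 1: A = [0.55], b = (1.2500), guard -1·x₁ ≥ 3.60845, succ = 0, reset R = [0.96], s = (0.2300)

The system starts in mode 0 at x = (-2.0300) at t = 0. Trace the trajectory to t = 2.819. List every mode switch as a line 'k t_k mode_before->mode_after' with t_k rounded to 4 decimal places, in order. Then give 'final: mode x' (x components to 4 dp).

Mode 0: guard c·x = 4.0140 hit at Δt = 0.7765 (t = 0.7765), x⁻ = (-4.0140) → reset → x⁺ = (-3.0915), jump to mode 1
Mode 1: guard c·x = 3.6084 hit at Δt = 0.8899 (t = 1.6664), x⁻ = (-3.6084) → reset → x⁺ = (-3.2341), jump to mode 0
Mode 0: guard c·x = 4.0140 hit at Δt = 0.2841 (t = 1.9505), x⁻ = (-4.0140) → reset → x⁺ = (-3.0915), jump to mode 1
Mode 1: flow for 0.8685 to horizon, guard not reached → x = (-3.5929)

1 0.7765 0->1
2 1.6664 1->0
3 1.9505 0->1
final: 1 -3.5929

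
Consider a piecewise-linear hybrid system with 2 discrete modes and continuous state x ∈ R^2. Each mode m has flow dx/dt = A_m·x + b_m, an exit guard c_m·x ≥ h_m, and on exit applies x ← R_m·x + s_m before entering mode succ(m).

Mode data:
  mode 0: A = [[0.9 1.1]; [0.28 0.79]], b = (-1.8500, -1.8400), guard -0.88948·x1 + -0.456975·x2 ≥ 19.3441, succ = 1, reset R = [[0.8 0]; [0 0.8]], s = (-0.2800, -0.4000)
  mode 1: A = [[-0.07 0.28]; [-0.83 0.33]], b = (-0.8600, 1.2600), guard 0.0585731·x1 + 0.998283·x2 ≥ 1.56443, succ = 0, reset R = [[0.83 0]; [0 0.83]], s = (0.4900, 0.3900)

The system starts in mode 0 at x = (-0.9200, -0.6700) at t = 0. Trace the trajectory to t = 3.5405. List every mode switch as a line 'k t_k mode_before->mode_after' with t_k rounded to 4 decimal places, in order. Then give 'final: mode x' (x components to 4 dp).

1 1.3367 0->1
2 2.2111 1->0
3 2.8622 0->1
4 3.1122 1->0
final: 0 -20.1551 0.2537

Mode 0: guard c·x = 19.3441 hit at Δt = 1.3367 (t = 1.3367), x⁻ = (-16.7857, -9.6582) → reset → x⁺ = (-13.7086, -8.1266), jump to mode 1
Mode 1: guard c·x = 1.5644 hit at Δt = 0.8744 (t = 2.2111), x⁻ = (-14.3599, 2.4097) → reset → x⁺ = (-11.4287, 2.3900), jump to mode 0
Mode 0: guard c·x = 19.3441 hit at Δt = 0.6511 (t = 2.8622), x⁻ = (-21.1353, -1.1919) → reset → x⁺ = (-17.1882, -1.3535), jump to mode 1
Mode 1: guard c·x = 1.5644 hit at Δt = 0.2500 (t = 3.1122), x⁻ = (-17.0624, 2.5682) → reset → x⁺ = (-13.6718, 2.5216), jump to mode 0
Mode 0: flow for 0.4283 to horizon, guard not reached → x = (-20.1551, 0.2537)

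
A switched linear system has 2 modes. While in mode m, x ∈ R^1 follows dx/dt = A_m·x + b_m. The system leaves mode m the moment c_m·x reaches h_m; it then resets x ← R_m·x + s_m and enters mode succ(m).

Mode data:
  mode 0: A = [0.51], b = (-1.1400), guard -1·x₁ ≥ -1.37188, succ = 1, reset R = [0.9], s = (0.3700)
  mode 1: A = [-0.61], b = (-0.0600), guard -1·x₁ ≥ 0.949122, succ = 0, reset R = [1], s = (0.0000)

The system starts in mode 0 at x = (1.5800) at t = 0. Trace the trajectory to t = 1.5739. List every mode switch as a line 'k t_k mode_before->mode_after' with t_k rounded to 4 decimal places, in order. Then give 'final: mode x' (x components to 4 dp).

Mode 0: guard c·x = -1.3719 hit at Δt = 0.5408 (t = 0.5408), x⁻ = (1.3719) → reset → x⁺ = (1.6047), jump to mode 1
Mode 1: flow for 1.0331 to horizon, guard not reached → x = (0.8085)

1 0.5408 0->1
final: 1 0.8085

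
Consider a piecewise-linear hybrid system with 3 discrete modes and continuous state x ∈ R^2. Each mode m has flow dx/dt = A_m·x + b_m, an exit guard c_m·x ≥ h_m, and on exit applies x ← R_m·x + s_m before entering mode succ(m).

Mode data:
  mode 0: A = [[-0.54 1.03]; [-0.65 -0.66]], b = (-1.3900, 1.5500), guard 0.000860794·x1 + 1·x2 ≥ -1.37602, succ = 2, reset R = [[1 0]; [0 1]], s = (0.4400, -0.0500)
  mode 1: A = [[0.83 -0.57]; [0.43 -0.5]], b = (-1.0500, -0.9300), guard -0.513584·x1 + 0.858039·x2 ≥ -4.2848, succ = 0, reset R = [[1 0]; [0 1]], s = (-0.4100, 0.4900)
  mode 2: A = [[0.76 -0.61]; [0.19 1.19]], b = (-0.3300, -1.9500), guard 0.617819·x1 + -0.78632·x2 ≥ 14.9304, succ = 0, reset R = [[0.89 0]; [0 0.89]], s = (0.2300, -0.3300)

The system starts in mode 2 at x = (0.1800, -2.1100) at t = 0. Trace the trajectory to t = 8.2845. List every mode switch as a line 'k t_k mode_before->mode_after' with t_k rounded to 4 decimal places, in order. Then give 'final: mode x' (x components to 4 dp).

Mode 2: guard c·x = 14.9304 hit at Δt = 1.2234 (t = 1.2234), x⁻ = (6.8974, -13.5683) → reset → x⁺ = (6.3687, -12.4058), jump to mode 0
Mode 0: guard c·x = -1.3760 hit at Δt = 1.5376 (t = 2.7610), x⁻ = (-5.1995, -1.3715) → reset → x⁺ = (-4.7595, -1.4215), jump to mode 2
Mode 2: guard c·x = 14.9304 hit at Δt = 1.5305 (t = 4.2915), x⁻ = (-3.9046, -22.0556) → reset → x⁺ = (-3.2451, -19.9594), jump to mode 0
Mode 0: guard c·x = -1.3760 hit at Δt = 1.2898 (t = 5.5814), x⁻ = (-11.2972, -1.3663) → reset → x⁺ = (-10.8572, -1.4163), jump to mode 2
Mode 2: guard c·x = 14.9304 hit at Δt = 1.6398 (t = 7.2212), x⁻ = (-19.7375, -34.4957) → reset → x⁺ = (-17.3364, -31.0311), jump to mode 0
Mode 0: flow for 1.0633 to horizon, guard not reached → x = (-22.6699, -2.7361)

1 1.2234 2->0
2 2.7610 0->2
3 4.2915 2->0
4 5.5814 0->2
5 7.2212 2->0
final: 0 -22.6699 -2.7361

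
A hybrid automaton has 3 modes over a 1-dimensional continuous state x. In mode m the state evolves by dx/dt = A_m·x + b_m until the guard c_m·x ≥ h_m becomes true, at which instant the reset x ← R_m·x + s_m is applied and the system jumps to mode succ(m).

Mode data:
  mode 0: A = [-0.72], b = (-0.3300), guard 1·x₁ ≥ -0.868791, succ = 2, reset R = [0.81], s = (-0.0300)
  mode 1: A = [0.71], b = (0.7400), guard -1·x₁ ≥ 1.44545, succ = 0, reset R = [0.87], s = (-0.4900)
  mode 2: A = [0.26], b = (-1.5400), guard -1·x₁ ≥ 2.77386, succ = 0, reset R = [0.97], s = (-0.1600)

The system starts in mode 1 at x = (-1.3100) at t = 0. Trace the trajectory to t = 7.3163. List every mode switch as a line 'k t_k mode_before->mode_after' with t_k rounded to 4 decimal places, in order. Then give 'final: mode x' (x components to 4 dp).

Mode 1: guard c·x = 1.4454 hit at Δt = 0.5766 (t = 0.5766), x⁻ = (-1.4454) → reset → x⁺ = (-1.7475), jump to mode 0
Mode 0: guard c·x = -0.8688 hit at Δt = 1.5896 (t = 2.1662), x⁻ = (-0.8688) → reset → x⁺ = (-0.7337), jump to mode 2
Mode 2: guard c·x = 2.7739 hit at Δt = 1.0282 (t = 3.1944), x⁻ = (-2.7739) → reset → x⁺ = (-2.8506), jump to mode 0
Mode 0: guard c·x = -0.8688 hit at Δt = 2.4483 (t = 5.6426), x⁻ = (-0.8688) → reset → x⁺ = (-0.7337), jump to mode 2
Mode 2: guard c·x = 2.7739 hit at Δt = 1.0282 (t = 6.6709), x⁻ = (-2.7739) → reset → x⁺ = (-2.8506), jump to mode 0
Mode 0: flow for 0.6454 to horizon, guard not reached → x = (-1.9614)

1 0.5766 1->0
2 2.1662 0->2
3 3.1944 2->0
4 5.6426 0->2
5 6.6709 2->0
final: 0 -1.9614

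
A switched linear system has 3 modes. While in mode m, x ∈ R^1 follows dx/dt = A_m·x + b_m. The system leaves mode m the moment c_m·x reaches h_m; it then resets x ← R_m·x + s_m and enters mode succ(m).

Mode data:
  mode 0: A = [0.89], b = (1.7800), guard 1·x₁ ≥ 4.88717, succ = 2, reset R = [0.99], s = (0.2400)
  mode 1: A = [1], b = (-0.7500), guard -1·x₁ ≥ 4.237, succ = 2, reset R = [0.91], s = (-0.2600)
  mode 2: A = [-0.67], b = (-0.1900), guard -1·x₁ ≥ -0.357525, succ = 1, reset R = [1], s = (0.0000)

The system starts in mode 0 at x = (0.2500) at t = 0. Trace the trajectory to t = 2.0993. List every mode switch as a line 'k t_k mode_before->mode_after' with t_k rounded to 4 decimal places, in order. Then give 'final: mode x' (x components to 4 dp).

Mode 0: guard c·x = 4.8872 hit at Δt = 1.2570 (t = 1.2570), x⁻ = (4.8872) → reset → x⁺ = (5.0783), jump to mode 2
Mode 2: flow for 0.8423 to horizon, guard not reached → x = (2.7659)

1 1.2570 0->2
final: 2 2.7659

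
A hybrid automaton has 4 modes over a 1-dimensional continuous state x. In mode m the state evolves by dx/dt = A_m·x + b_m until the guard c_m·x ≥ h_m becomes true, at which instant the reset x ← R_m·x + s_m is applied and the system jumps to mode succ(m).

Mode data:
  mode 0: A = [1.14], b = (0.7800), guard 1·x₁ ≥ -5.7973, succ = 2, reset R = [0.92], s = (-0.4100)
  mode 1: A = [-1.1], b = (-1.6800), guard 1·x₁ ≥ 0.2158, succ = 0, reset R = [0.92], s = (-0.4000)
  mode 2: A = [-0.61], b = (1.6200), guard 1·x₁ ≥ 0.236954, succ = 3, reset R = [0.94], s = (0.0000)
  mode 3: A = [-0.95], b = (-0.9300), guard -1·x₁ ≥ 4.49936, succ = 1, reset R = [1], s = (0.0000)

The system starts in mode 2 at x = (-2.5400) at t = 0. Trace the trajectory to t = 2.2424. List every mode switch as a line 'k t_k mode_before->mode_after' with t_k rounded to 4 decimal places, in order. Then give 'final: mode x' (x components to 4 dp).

Mode 2: guard c·x = 0.2370 hit at Δt = 1.2534 (t = 1.2534), x⁻ = (0.2370) → reset → x⁺ = (0.2227), jump to mode 3
Mode 3: flow for 0.9890 to horizon, guard not reached → x = (-0.5093)

1 1.2534 2->3
final: 3 -0.5093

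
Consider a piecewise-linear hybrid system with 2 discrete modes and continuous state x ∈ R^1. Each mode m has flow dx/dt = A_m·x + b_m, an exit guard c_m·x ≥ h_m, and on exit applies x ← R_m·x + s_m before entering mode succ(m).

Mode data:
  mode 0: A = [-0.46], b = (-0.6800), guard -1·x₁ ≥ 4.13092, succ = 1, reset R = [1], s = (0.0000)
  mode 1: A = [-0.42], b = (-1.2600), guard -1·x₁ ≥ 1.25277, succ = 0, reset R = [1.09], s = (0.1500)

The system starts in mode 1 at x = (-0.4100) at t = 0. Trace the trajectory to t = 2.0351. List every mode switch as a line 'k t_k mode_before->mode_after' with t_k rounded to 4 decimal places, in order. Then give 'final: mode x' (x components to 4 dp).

Mode 1: guard c·x = 1.2528 hit at Δt = 0.9372 (t = 0.9372), x⁻ = (-1.2528) → reset → x⁺ = (-1.2155), jump to mode 0
Mode 0: flow for 1.0979 to horizon, guard not reached → x = (-1.3197)

1 0.9372 1->0
final: 0 -1.3197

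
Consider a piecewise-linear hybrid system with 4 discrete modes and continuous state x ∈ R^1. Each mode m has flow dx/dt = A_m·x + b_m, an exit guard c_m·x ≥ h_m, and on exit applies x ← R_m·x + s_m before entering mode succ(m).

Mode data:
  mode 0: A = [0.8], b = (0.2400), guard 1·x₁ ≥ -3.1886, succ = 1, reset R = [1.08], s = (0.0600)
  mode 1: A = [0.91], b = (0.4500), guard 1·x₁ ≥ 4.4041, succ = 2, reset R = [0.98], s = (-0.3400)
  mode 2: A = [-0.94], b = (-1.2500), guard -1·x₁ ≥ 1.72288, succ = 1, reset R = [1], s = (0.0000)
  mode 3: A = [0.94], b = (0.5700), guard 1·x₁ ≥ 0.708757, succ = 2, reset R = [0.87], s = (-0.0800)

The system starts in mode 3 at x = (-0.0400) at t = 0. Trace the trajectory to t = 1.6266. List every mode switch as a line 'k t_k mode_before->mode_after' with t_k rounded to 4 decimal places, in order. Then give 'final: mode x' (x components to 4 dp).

1 0.8962 3->2
final: 2 -0.3904

Mode 3: guard c·x = 0.7088 hit at Δt = 0.8962 (t = 0.8962), x⁻ = (0.7088) → reset → x⁺ = (0.5366), jump to mode 2
Mode 2: flow for 0.7304 to horizon, guard not reached → x = (-0.3904)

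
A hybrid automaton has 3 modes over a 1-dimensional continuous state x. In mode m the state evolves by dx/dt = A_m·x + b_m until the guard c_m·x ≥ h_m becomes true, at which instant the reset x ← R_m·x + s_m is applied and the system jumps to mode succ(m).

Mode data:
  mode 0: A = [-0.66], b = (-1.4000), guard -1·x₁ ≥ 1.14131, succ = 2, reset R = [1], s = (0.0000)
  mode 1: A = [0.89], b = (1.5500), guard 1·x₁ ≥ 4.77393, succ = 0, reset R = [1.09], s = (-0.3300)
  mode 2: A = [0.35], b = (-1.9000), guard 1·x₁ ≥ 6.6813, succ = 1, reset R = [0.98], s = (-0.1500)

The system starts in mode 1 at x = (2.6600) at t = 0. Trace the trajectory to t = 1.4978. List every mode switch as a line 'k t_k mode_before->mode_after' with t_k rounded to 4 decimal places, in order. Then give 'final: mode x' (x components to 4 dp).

1 0.4407 1->0
final: 0 1.3603

Mode 1: guard c·x = 4.7739 hit at Δt = 0.4407 (t = 0.4407), x⁻ = (4.7739) → reset → x⁺ = (4.8736), jump to mode 0
Mode 0: flow for 1.0571 to horizon, guard not reached → x = (1.3603)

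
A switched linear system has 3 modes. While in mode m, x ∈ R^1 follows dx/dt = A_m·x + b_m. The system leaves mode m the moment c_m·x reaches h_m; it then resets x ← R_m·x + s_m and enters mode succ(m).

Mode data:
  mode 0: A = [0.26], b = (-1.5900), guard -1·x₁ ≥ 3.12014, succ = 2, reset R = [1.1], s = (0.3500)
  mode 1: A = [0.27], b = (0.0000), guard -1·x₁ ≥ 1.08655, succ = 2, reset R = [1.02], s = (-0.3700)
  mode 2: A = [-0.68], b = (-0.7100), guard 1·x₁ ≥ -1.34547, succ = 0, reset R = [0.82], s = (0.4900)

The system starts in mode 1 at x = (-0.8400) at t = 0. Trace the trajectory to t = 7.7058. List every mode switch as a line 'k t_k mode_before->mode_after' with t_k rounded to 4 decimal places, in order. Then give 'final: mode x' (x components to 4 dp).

1 0.9532 1->2
2 1.4902 2->0
3 2.7082 0->2
4 5.5191 2->0
5 6.7371 0->2
final: 2 -2.0989

Mode 1: guard c·x = 1.0865 hit at Δt = 0.9532 (t = 0.9532), x⁻ = (-1.0865) → reset → x⁺ = (-1.4783), jump to mode 2
Mode 2: guard c·x = -1.3455 hit at Δt = 0.5370 (t = 1.4902), x⁻ = (-1.3455) → reset → x⁺ = (-0.6133), jump to mode 0
Mode 0: guard c·x = 3.1201 hit at Δt = 1.2180 (t = 2.7082), x⁻ = (-3.1201) → reset → x⁺ = (-3.0822), jump to mode 2
Mode 2: guard c·x = -1.3455 hit at Δt = 2.8110 (t = 5.5191), x⁻ = (-1.3455) → reset → x⁺ = (-0.6133), jump to mode 0
Mode 0: guard c·x = 3.1201 hit at Δt = 1.2180 (t = 6.7371), x⁻ = (-3.1201) → reset → x⁺ = (-3.0822), jump to mode 2
Mode 2: flow for 0.9687 to horizon, guard not reached → x = (-2.0989)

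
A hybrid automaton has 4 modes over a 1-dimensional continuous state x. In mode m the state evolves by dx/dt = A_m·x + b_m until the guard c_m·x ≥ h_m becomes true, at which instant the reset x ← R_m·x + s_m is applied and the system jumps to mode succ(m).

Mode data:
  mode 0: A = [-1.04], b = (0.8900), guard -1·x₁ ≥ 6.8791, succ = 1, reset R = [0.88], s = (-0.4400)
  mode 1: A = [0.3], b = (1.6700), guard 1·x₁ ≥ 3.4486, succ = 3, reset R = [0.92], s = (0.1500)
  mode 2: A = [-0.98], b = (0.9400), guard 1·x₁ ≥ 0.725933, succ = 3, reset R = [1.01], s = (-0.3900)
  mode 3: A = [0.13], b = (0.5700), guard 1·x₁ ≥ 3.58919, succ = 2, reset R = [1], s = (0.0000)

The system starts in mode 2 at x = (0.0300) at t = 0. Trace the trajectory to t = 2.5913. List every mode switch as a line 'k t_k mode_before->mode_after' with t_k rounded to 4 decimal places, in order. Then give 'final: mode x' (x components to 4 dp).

Mode 2: guard c·x = 0.7259 hit at Δt = 1.4104 (t = 1.4104), x⁻ = (0.7259) → reset → x⁺ = (0.3432), jump to mode 3
Mode 3: flow for 1.1809 to horizon, guard not reached → x = (1.1277)

1 1.4104 2->3
final: 3 1.1277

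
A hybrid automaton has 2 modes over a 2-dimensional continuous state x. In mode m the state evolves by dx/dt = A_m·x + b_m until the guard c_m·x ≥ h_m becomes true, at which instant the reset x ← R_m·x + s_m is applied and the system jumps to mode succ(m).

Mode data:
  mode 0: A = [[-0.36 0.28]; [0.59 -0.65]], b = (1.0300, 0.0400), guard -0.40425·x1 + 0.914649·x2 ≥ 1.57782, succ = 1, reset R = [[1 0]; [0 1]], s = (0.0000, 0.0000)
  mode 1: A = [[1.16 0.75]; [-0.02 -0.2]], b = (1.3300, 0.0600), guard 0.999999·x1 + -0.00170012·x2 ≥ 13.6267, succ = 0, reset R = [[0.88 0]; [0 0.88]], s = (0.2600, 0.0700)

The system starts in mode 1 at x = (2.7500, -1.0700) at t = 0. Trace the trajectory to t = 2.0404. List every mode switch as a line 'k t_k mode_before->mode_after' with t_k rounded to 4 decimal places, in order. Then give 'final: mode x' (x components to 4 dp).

1 1.2653 1->0
final: 0 10.2967 3.5532

Mode 1: guard c·x = 13.6267 hit at Δt = 1.2653 (t = 1.2653), x⁻ = (13.6251, -0.9227) → reset → x⁺ = (12.2501, -0.7420), jump to mode 0
Mode 0: flow for 0.7751 to horizon, guard not reached → x = (10.2967, 3.5532)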